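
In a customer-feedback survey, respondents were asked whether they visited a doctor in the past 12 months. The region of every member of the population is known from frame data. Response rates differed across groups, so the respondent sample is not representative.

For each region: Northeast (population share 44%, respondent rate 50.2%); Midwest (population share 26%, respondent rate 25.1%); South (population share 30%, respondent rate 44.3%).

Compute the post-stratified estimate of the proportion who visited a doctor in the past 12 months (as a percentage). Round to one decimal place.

Weight each group's respondent value by its population share:
  Northeast: 0.44 × 50.2 = 22.088
  Midwest: 0.26 × 25.1 = 6.526
  South: 0.3 × 44.3 = 13.29
Post-stratified estimate = 41.904 → 41.9%.

41.9%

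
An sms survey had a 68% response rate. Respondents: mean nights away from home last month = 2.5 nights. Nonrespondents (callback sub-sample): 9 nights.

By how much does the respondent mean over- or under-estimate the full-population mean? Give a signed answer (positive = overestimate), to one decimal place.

Nonresponse fraction = 1 − 0.68 = 0.32.
Bias = (nonresponse fraction) × (respondent mean − nonrespondent mean)
     = 0.32 × (2.5 − 9) = 0.32 × -6.5 = -2.08.

-2.1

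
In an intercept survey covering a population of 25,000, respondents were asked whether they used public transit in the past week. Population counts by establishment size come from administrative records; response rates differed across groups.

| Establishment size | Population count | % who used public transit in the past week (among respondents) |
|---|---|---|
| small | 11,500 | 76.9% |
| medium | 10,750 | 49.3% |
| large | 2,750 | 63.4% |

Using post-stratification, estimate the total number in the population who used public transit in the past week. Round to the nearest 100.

Estimated count per cell = population count × respondent percentage:
  small: 11,500 × 76.9% = 8843.5
  medium: 10,750 × 49.3% = 5299.75
  large: 2,750 × 63.4% = 1743.5
Estimated total = 15886.8 → 15,900.

15,900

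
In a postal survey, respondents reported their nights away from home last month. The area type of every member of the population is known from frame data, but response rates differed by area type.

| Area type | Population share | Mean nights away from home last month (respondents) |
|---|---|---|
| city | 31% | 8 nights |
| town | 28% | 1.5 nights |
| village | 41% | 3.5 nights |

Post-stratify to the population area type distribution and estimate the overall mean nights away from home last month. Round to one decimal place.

Each cell contributes population-share × respondent value:
  city: 0.31 × 8 = 2.48
  town: 0.28 × 1.5 = 0.42
  village: 0.41 × 3.5 = 1.435
Post-stratified estimate = 4.335 → 4.3.

4.3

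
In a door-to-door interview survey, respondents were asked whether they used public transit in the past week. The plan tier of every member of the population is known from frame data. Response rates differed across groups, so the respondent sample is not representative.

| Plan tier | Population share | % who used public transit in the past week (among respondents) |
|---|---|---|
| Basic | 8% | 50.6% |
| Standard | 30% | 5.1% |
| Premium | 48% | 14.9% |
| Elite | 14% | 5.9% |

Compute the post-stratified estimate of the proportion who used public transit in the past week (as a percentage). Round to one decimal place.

Post-stratification weights by population share, not respondent share:
  Basic: 0.08 × 50.6 = 4.048
  Standard: 0.3 × 5.1 = 1.53
  Premium: 0.48 × 14.9 = 7.152
  Elite: 0.14 × 5.9 = 0.826
Post-stratified estimate = 13.556 → 13.6%.

13.6%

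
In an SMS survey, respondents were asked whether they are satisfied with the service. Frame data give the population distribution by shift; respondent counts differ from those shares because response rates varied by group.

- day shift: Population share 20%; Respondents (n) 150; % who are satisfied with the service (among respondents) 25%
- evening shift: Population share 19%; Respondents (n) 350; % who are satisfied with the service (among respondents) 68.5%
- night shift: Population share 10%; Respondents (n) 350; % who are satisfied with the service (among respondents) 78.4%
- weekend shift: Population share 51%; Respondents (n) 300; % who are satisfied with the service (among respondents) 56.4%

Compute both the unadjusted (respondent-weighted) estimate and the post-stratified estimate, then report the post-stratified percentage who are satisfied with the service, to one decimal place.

54.6%

Naive respondent-only estimate (weights = respondent counts):
  (150/1150)×25 + (350/1150)×68.5 + (350/1150)×78.4 + (300/1150)×56.4 = 62.6826%
Post-stratifying to population shares instead:
  0.2×25 + 0.19×68.5 + 0.1×78.4 + 0.51×56.4 = 54.619%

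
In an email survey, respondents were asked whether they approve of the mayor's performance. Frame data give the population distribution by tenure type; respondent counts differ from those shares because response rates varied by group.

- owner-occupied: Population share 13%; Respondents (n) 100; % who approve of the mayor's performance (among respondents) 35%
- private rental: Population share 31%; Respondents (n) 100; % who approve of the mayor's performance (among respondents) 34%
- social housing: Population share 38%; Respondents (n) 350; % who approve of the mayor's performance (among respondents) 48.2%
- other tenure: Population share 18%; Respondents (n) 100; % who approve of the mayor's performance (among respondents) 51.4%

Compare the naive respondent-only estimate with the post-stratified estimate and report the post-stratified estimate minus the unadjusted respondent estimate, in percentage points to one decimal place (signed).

-1.8 percentage points

Without adjustment, the pooled respondent share is:
  (100/650)×35 + (100/650)×34 + (350/650)×48.2 + (100/650)×51.4 = 44.4769%
Post-stratifying to population shares instead:
  0.13×35 + 0.31×34 + 0.38×48.2 + 0.18×51.4 = 42.658%
Difference = 42.658 − 44.4769 = -1.8189 pp.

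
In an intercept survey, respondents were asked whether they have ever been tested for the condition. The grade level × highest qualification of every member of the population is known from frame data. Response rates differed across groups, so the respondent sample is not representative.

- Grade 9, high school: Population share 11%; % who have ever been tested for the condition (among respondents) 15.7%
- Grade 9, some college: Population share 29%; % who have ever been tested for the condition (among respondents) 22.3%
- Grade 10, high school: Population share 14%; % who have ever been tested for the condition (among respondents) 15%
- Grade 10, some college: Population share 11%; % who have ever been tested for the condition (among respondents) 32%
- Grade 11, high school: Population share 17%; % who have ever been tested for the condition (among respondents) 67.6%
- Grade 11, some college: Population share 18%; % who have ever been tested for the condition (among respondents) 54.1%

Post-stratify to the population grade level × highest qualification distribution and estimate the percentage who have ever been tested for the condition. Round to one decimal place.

35.0%

Each cell contributes population-share × respondent value:
  Grade 9, high school: 0.11 × 15.7 = 1.727
  Grade 9, some college: 0.29 × 22.3 = 6.467
  Grade 10, high school: 0.14 × 15 = 2.1
  Grade 10, some college: 0.11 × 32 = 3.52
  Grade 11, high school: 0.17 × 67.6 = 11.492
  Grade 11, some college: 0.18 × 54.1 = 9.738
Post-stratified estimate = 35.044 → 35.0%.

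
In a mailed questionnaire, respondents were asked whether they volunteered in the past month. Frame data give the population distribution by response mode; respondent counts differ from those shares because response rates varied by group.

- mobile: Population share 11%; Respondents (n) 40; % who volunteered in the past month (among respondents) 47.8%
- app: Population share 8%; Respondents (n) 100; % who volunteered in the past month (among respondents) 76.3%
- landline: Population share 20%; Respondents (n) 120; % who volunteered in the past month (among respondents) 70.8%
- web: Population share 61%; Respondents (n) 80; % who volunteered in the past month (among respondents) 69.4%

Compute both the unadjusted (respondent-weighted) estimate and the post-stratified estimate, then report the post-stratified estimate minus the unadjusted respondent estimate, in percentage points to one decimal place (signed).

-1.5 percentage points

Unadjusted (pooled respondent) estimate weights by respondent counts:
  (40/340)×47.8 + (100/340)×76.3 + (120/340)×70.8 + (80/340)×69.4 = 69.3824%
Reweighting by population response mode shares:
  0.11×47.8 + 0.08×76.3 + 0.2×70.8 + 0.61×69.4 = 67.856%
Difference = 67.856 − 69.3824 = -1.5264 pp.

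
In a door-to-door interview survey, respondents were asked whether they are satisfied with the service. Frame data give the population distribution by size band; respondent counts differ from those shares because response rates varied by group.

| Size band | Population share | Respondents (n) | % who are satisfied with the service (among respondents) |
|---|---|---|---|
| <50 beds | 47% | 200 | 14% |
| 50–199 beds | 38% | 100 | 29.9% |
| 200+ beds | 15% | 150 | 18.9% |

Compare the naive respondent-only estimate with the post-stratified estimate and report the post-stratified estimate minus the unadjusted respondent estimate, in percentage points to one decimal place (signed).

+1.6 percentage points

Naive respondent-only estimate (weights = respondent counts):
  (200/450)×14 + (100/450)×29.9 + (150/450)×18.9 = 19.1667%
Post-stratifying to population shares instead:
  0.47×14 + 0.38×29.9 + 0.15×18.9 = 20.777%
Difference = 20.777 − 19.1667 = 1.6103 pp.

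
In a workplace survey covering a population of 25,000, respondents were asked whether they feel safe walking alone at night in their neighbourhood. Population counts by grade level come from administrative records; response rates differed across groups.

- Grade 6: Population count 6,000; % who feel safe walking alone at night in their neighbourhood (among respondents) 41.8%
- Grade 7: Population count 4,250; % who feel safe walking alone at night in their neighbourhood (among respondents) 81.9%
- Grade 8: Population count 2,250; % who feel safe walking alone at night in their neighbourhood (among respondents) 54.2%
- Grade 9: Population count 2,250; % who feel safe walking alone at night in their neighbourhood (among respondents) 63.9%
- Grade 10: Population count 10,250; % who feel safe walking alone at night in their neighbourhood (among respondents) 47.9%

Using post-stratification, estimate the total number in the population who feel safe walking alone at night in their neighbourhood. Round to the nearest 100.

Each cell contributes its population count × the respondent rate:
  Grade 6: 6,000 × 41.8% = 2508
  Grade 7: 4,250 × 81.9% = 3480.75
  Grade 8: 2,250 × 54.2% = 1219.5
  Grade 9: 2,250 × 63.9% = 1437.75
  Grade 10: 10,250 × 47.9% = 4909.75
Estimated total = 13555.8 → 13,600.

13,600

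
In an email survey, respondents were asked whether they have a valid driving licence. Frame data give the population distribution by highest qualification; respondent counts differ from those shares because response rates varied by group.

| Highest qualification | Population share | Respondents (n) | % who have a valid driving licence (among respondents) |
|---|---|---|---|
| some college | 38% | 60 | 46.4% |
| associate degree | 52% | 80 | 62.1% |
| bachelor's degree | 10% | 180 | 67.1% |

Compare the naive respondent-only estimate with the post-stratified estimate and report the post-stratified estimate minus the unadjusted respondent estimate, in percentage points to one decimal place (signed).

-5.3 percentage points

Without adjustment, the pooled respondent share is:
  (60/320)×46.4 + (80/320)×62.1 + (180/320)×67.1 = 61.9688%
Post-stratifying to population shares instead:
  0.38×46.4 + 0.52×62.1 + 0.1×67.1 = 56.634%
Difference = 56.634 − 61.9688 = -5.3347 pp.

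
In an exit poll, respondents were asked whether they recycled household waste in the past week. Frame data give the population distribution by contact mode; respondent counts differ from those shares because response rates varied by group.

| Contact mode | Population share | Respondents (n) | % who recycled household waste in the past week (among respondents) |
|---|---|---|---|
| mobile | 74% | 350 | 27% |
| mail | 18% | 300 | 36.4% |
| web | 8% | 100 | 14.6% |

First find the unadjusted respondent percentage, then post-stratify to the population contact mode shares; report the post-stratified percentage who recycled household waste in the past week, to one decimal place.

Without adjustment, the pooled respondent share is:
  (350/750)×27 + (300/750)×36.4 + (100/750)×14.6 = 29.1067%
Post-stratifying to population shares instead:
  0.74×27 + 0.18×36.4 + 0.08×14.6 = 27.7%

27.7%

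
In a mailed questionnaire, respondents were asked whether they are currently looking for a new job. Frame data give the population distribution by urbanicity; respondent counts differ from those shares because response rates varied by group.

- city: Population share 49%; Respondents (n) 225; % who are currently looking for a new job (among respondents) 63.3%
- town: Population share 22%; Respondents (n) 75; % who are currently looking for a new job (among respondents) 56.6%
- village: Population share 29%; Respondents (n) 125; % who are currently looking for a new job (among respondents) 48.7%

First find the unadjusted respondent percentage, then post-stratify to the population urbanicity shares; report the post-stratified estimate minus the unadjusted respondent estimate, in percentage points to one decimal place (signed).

Naive respondent-only estimate (weights = respondent counts):
  (225/425)×63.3 + (75/425)×56.6 + (125/425)×48.7 = 57.8235%
Post-stratified estimate weights by population shares:
  0.49×63.3 + 0.22×56.6 + 0.29×48.7 = 57.592%
Difference = 57.592 − 57.8235 = -0.2315 pp.

-0.2 percentage points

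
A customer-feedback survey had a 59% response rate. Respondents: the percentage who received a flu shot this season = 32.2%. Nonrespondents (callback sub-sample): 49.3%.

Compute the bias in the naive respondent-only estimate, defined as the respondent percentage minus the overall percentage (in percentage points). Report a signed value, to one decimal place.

Nonresponse fraction = 1 − 0.59 = 0.41.
Bias = (nonresponse fraction) × (respondent percentage − nonrespondent percentage)
     = 0.41 × (32.2 − 49.3) = 0.41 × -17.1 = -7.011.

-7.0 percentage points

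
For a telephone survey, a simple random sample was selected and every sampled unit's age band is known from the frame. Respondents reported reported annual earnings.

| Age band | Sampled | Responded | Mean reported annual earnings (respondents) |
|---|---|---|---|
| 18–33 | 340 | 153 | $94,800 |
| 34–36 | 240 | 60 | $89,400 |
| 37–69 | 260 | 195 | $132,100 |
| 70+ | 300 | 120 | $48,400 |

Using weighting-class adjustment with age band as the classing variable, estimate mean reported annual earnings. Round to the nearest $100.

Response rates by class: 18–33 153/340 = 45%, 34–36 60/240 = 25%, 37–69 195/260 = 75%, 70+ 120/300 = 40%.
Each respondent's weight = sampled/responded in their class; summing within a class gives n_sampled, so:
  18–33: 340 × 94,800 = 32,232,000
  34–36: 240 × 89,400 = 21,456,000
  37–69: 260 × 132,100 = 34,346,000
  70+: 300 × 48,400 = 14,520,000
Adjusted estimate = 102,554,000 / 1,140 = 89959.6 → $90,000.

$90,000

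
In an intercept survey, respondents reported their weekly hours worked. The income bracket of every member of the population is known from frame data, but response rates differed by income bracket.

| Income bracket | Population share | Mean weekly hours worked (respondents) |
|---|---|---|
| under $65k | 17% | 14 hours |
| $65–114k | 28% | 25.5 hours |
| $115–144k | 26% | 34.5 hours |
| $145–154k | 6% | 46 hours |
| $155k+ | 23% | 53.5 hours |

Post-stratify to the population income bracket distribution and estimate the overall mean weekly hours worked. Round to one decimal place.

33.6

Each cell contributes population-share × respondent value:
  under $65k: 0.17 × 14 = 2.38
  $65–114k: 0.28 × 25.5 = 7.14
  $115–144k: 0.26 × 34.5 = 8.97
  $145–154k: 0.06 × 46 = 2.76
  $155k+: 0.23 × 53.5 = 12.305
Post-stratified estimate = 33.555 → 33.6.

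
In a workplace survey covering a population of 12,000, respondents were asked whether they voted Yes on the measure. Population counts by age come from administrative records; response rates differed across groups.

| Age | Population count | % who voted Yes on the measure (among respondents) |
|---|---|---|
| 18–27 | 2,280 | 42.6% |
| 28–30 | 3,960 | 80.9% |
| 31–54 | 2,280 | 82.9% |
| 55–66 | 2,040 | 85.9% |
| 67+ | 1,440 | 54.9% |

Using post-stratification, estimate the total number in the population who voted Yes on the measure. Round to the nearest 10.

8,610

Each cell contributes its population count × the respondent rate:
  18–27: 2,280 × 42.6% = 971.28
  28–30: 3,960 × 80.9% = 3203.64
  31–54: 2,280 × 82.9% = 1890.12
  55–66: 2,040 × 85.9% = 1752.36
  67+: 1,440 × 54.9% = 790.56
Estimated total = 8607.96 → 8,610.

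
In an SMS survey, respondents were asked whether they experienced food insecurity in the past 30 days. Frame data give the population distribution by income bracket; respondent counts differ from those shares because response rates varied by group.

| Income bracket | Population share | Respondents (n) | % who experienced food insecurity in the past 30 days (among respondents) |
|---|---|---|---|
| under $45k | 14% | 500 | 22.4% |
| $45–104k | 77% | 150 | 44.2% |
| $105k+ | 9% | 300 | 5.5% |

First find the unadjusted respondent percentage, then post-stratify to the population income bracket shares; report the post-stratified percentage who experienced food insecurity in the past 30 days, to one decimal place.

37.7%

Without adjustment, the pooled respondent share is:
  (500/950)×22.4 + (150/950)×44.2 + (300/950)×5.5 = 20.5053%
Post-stratified estimate weights by population shares:
  0.14×22.4 + 0.77×44.2 + 0.09×5.5 = 37.665%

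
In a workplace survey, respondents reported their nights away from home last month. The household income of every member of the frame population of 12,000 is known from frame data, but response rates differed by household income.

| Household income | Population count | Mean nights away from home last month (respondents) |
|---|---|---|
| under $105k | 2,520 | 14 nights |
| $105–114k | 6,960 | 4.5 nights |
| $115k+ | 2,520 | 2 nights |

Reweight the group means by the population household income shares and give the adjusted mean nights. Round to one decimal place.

Post-stratification weights by population share, not respondent share:
  under $105k: (2,520/12,000) × 14 = 2.94
  $105–114k: (6,960/12,000) × 4.5 = 2.61
  $115k+: (2,520/12,000) × 2 = 0.42
Post-stratified estimate = 5.97 → 6.0.

6.0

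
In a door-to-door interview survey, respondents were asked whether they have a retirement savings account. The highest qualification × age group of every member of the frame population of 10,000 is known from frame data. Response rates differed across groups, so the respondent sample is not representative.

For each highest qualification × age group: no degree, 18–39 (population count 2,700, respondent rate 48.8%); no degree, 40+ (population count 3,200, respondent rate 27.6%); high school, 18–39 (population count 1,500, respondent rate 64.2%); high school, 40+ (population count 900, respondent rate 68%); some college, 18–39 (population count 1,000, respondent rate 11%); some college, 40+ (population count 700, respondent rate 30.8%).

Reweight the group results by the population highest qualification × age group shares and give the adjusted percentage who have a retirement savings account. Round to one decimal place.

Each cell contributes population-share × respondent value:
  no degree, 18–39: (2,700/10,000) × 48.8 = 13.176
  no degree, 40+: (3,200/10,000) × 27.6 = 8.832
  high school, 18–39: (1,500/10,000) × 64.2 = 9.63
  high school, 40+: (900/10,000) × 68 = 6.12
  some college, 18–39: (1,000/10,000) × 11 = 1.1
  some college, 40+: (700/10,000) × 30.8 = 2.156
Post-stratified estimate = 41.014 → 41.0%.

41.0%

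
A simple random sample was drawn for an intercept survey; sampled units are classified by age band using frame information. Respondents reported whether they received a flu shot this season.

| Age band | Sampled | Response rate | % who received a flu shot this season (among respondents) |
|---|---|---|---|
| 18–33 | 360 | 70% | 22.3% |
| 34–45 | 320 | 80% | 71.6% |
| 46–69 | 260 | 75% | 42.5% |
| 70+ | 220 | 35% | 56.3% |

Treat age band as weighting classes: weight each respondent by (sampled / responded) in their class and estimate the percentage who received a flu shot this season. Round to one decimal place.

46.9%

With weight = n_sampled/n_responded per class, the weighted class total is n_sampled:
  18–33: 360 × 22.3 = 8028
  34–45: 320 × 71.6 = 22,912
  46–69: 260 × 42.5 = 11,050
  70+: 220 × 56.3 = 12,386
Adjusted estimate = 54,376 / 1,160 = 46.8759 → 46.9%.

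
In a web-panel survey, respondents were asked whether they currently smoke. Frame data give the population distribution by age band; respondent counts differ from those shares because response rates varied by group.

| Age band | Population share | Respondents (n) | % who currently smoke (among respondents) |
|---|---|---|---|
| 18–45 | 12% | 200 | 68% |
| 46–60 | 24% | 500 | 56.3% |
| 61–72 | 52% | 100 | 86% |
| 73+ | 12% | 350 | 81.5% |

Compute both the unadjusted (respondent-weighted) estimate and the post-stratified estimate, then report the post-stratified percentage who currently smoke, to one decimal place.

Without adjustment, the pooled respondent share is:
  (200/1150)×68 + (500/1150)×56.3 + (100/1150)×86 + (350/1150)×81.5 = 68.587%
Post-stratifying to population shares instead:
  0.12×68 + 0.24×56.3 + 0.52×86 + 0.12×81.5 = 76.172%

76.2%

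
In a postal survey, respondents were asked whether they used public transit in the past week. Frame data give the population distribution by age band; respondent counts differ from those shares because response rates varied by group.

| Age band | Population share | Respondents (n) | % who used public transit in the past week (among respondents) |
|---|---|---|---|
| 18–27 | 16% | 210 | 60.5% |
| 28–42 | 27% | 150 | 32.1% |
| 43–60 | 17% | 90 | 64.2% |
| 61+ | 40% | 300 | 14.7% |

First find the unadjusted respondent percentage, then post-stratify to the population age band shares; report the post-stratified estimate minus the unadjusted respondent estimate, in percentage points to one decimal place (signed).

Unadjusted (pooled respondent) estimate weights by respondent counts:
  (210/750)×60.5 + (150/750)×32.1 + (90/750)×64.2 + (300/750)×14.7 = 36.944%
Reweighting by population age band shares:
  0.16×60.5 + 0.27×32.1 + 0.17×64.2 + 0.4×14.7 = 35.141%
Difference = 35.141 − 36.944 = -1.803 pp.

-1.8 percentage points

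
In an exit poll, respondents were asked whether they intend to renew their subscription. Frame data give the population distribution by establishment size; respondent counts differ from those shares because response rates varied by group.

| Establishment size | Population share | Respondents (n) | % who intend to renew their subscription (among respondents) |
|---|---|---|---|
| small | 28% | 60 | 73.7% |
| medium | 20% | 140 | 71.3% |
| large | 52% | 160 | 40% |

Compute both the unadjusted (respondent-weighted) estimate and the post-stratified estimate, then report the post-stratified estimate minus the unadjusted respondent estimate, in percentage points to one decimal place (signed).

Naive respondent-only estimate (weights = respondent counts):
  (60/360)×73.7 + (140/360)×71.3 + (160/360)×40 = 57.7889%
Post-stratified estimate weights by population shares:
  0.28×73.7 + 0.2×71.3 + 0.52×40 = 55.696%
Difference = 55.696 − 57.7889 = -2.0929 pp.

-2.1 percentage points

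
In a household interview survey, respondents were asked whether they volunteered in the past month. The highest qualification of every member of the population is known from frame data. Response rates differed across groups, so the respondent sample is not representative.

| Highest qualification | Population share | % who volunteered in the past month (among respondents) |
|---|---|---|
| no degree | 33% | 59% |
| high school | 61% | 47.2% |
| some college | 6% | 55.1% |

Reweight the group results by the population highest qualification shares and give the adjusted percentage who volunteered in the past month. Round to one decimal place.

51.6%

Post-stratification weights by population share, not respondent share:
  no degree: 0.33 × 59 = 19.47
  high school: 0.61 × 47.2 = 28.792
  some college: 0.06 × 55.1 = 3.306
Post-stratified estimate = 51.568 → 51.6%.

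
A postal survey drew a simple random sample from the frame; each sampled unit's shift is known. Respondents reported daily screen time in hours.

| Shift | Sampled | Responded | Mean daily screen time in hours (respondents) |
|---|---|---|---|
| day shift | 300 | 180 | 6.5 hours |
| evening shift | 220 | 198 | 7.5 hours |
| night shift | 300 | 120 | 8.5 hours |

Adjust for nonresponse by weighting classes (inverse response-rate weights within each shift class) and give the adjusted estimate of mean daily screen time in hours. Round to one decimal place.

Response rates by class: day shift 180/300 = 60%, evening shift 198/220 = 90%, night shift 120/300 = 40%.
With weight = n_sampled/n_responded per class, the weighted class total is n_sampled:
  day shift: 300 × 6.5 = 1950
  evening shift: 220 × 7.5 = 1650
  night shift: 300 × 8.5 = 2550
Adjusted estimate = 6150 / 820 = 7.5 → 7.5.

7.5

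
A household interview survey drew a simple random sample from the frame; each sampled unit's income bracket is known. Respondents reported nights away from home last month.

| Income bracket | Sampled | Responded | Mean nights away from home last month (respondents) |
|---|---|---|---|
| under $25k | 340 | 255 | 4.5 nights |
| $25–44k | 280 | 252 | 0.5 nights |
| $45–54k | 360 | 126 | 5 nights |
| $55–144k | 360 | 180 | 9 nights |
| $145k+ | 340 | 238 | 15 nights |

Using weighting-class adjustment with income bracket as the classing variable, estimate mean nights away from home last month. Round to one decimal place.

Class response rates: under $25k 255/340 = 75%, $25–44k 252/280 = 90%, $45–54k 126/360 = 35%, $55–144k 180/360 = 50%, $145k+ 238/340 = 70%.
Inverse-response-rate weighting restores each class to its sampled count, so class totals weight by n_sampled:
  under $25k: 340 × 4.5 = 1530
  $25–44k: 280 × 0.5 = 140
  $45–54k: 360 × 5 = 1800
  $55–144k: 360 × 9 = 3240
  $145k+: 340 × 15 = 5100
Adjusted estimate = 11,810 / 1,680 = 7.02976 → 7.0.

7.0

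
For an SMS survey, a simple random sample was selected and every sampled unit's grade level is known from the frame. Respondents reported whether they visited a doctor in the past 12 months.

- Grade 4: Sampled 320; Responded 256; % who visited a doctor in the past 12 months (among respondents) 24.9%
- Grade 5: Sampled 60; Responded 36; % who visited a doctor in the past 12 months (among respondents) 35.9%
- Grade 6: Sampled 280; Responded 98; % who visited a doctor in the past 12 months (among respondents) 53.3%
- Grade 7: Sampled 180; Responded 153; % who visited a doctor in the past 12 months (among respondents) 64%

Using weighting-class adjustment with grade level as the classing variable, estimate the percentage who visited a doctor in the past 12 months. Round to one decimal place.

Response rates by class: Grade 4 256/320 = 80%, Grade 5 36/60 = 60%, Grade 6 98/280 = 35%, Grade 7 153/180 = 85%.
With weight = n_sampled/n_responded per class, the weighted class total is n_sampled:
  Grade 4: 320 × 24.9 = 7968
  Grade 5: 60 × 35.9 = 2154
  Grade 6: 280 × 53.3 = 14,924
  Grade 7: 180 × 64 = 11,520
Adjusted estimate = 36,566 / 840 = 43.531 → 43.5%.

43.5%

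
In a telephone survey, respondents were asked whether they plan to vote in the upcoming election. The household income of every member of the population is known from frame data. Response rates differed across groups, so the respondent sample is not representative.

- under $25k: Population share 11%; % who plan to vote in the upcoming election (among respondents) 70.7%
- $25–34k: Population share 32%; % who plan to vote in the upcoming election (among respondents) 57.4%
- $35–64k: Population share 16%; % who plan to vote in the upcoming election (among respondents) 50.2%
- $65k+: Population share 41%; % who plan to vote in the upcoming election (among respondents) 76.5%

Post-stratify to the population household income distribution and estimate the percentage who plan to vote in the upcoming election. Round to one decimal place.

65.5%

Post-stratification weights by population share, not respondent share:
  under $25k: 0.11 × 70.7 = 7.777
  $25–34k: 0.32 × 57.4 = 18.368
  $35–64k: 0.16 × 50.2 = 8.032
  $65k+: 0.41 × 76.5 = 31.365
Post-stratified estimate = 65.542 → 65.5%.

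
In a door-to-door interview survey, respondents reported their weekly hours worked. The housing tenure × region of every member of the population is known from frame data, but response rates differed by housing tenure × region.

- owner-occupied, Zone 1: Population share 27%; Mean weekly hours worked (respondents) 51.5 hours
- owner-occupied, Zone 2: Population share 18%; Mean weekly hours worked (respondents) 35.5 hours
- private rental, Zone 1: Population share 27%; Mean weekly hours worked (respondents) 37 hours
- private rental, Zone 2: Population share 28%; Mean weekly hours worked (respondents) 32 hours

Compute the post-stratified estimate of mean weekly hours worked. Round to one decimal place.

Reweight to the known housing tenure × region distribution:
  owner-occupied, Zone 1: 0.27 × 51.5 = 13.905
  owner-occupied, Zone 2: 0.18 × 35.5 = 6.39
  private rental, Zone 1: 0.27 × 37 = 9.99
  private rental, Zone 2: 0.28 × 32 = 8.96
Post-stratified estimate = 39.245 → 39.2.

39.2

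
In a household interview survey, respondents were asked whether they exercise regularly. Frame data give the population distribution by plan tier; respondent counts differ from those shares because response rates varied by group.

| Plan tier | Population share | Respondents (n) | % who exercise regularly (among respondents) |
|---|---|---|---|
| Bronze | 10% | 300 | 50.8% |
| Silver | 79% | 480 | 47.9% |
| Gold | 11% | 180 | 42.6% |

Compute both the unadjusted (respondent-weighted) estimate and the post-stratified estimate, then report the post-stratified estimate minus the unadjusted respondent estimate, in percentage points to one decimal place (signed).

Naive respondent-only estimate (weights = respondent counts):
  (300/960)×50.8 + (480/960)×47.9 + (180/960)×42.6 = 47.8125%
Post-stratifying to population shares instead:
  0.1×50.8 + 0.79×47.9 + 0.11×42.6 = 47.607%
Difference = 47.607 − 47.8125 = -0.2055 pp.

-0.2 percentage points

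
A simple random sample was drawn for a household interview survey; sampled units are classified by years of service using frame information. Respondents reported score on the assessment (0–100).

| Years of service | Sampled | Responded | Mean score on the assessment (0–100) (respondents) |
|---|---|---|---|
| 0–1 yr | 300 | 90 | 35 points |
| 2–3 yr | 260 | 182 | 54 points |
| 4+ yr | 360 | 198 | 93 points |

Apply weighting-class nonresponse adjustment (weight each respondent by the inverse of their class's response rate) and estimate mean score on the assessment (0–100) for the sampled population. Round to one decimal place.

Class response rates: 0–1 yr 90/300 = 30%, 2–3 yr 182/260 = 70%, 4+ yr 198/360 = 55%.
With weight = n_sampled/n_responded per class, the weighted class total is n_sampled:
  0–1 yr: 300 × 35 = 10,500
  2–3 yr: 260 × 54 = 14,040
  4+ yr: 360 × 93 = 33,480
Adjusted estimate = 58,020 / 920 = 63.0652 → 63.1.

63.1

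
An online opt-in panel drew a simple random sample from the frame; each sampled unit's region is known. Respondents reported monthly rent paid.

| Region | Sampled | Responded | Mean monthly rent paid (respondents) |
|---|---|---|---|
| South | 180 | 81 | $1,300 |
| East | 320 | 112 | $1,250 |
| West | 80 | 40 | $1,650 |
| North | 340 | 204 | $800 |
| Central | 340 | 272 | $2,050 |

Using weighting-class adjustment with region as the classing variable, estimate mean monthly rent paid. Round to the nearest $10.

$1,380

Class response rates: South 81/180 = 45%, East 112/320 = 35%, West 40/80 = 50%, North 204/340 = 60%, Central 272/340 = 80%.
Each respondent's weight = sampled/responded in their class; summing within a class gives n_sampled, so:
  South: 180 × 1300 = 234,000
  East: 320 × 1250 = 400,000
  West: 80 × 1650 = 132,000
  North: 340 × 800 = 272,000
  Central: 340 × 2050 = 697,000
Adjusted estimate = 1,735,000 / 1,260 = 1376.98 → $1,380.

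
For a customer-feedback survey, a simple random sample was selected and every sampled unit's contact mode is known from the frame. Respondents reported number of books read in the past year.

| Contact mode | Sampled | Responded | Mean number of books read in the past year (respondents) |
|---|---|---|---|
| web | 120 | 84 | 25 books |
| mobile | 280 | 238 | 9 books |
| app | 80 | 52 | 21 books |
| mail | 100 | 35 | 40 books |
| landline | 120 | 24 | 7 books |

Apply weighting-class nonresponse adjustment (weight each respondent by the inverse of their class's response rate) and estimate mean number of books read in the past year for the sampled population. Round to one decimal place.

17.2

Response rates by class: web 84/120 = 70%, mobile 238/280 = 85%, app 52/80 = 65%, mail 35/100 = 35%, landline 24/120 = 20%.
Weighting each respondent by the inverse class response rate inflates each class back to its sampled size, so the class weight is n_sampled:
  web: 120 × 25 = 3000
  mobile: 280 × 9 = 2520
  app: 80 × 21 = 1680
  mail: 100 × 40 = 4000
  landline: 120 × 7 = 840
Adjusted estimate = 12,040 / 700 = 17.2 → 17.2.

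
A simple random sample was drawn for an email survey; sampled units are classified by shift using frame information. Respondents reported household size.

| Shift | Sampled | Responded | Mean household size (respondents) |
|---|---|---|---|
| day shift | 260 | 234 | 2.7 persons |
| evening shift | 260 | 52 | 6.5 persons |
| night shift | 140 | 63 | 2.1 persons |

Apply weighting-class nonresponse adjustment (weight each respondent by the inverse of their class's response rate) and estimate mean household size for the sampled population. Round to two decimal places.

Response rates by class: day shift 234/260 = 90%, evening shift 52/260 = 20%, night shift 63/140 = 45%.
Each respondent's weight = sampled/responded in their class; summing within a class gives n_sampled, so:
  day shift: 260 × 2.7 = 702
  evening shift: 260 × 6.5 = 1690
  night shift: 140 × 2.1 = 294
Adjusted estimate = 2686 / 660 = 4.0697 → 4.07.

4.07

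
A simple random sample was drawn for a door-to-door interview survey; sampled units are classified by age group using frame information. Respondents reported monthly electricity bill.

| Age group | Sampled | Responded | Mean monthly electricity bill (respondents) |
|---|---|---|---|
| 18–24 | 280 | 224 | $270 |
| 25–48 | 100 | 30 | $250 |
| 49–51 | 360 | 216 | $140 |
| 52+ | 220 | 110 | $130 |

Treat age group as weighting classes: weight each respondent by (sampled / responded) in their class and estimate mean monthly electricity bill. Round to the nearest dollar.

$187

Response rates by class: 18–24 224/280 = 80%, 25–48 30/100 = 30%, 49–51 216/360 = 60%, 52+ 110/220 = 50%.
With weight = n_sampled/n_responded per class, the weighted class total is n_sampled:
  18–24: 280 × 270 = 75,600
  25–48: 100 × 250 = 25,000
  49–51: 360 × 140 = 50,400
  52+: 220 × 130 = 28,600
Adjusted estimate = 179,600 / 960 = 187.083 → $187.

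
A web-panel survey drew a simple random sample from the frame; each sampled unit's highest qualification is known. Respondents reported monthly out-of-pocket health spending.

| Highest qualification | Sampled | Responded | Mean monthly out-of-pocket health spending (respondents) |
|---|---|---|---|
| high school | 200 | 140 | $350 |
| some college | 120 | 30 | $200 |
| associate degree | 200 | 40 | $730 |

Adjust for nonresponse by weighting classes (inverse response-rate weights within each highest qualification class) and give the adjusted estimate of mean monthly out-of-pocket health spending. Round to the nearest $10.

$460

Class response rates: high school 140/200 = 70%, some college 30/120 = 25%, associate degree 40/200 = 20%.
Inverse-response-rate weighting restores each class to its sampled count, so class totals weight by n_sampled:
  high school: 200 × 350 = 70,000
  some college: 120 × 200 = 24,000
  associate degree: 200 × 730 = 146,000
Adjusted estimate = 240,000 / 520 = 461.538 → $460.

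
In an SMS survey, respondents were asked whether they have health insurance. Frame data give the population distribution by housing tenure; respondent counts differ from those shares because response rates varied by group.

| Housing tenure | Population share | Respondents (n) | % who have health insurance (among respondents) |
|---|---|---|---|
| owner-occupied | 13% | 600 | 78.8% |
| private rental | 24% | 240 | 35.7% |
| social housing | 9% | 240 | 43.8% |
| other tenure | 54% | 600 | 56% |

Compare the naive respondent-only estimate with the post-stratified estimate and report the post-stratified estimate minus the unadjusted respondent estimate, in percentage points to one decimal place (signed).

-6.5 percentage points

Unadjusted (pooled respondent) estimate weights by respondent counts:
  (600/1680)×78.8 + (240/1680)×35.7 + (240/1680)×43.8 + (600/1680)×56 = 59.5%
Post-stratifying to population shares instead:
  0.13×78.8 + 0.24×35.7 + 0.09×43.8 + 0.54×56 = 52.994%
Difference = 52.994 − 59.5 = -6.506 pp.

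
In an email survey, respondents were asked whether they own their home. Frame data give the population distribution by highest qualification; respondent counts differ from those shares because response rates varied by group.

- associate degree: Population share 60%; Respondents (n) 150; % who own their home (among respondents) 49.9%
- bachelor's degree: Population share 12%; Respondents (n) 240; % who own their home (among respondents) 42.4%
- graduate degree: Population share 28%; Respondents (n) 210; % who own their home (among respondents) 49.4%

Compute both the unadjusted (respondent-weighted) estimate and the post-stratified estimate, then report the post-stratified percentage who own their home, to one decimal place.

48.9%

Unadjusted (pooled respondent) estimate weights by respondent counts:
  (150/600)×49.9 + (240/600)×42.4 + (210/600)×49.4 = 46.725%
Post-stratifying to population shares instead:
  0.6×49.9 + 0.12×42.4 + 0.28×49.4 = 48.86%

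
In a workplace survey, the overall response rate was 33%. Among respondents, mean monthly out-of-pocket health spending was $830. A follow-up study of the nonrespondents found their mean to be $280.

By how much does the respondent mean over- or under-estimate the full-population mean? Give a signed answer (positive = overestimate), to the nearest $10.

+$370

Nonresponse fraction = 1 − 0.33 = 0.67.
Bias = (nonresponse fraction) × (respondent mean − nonrespondent mean)
     = 0.67 × (830 − 280) = 0.67 × 550 = 368.5.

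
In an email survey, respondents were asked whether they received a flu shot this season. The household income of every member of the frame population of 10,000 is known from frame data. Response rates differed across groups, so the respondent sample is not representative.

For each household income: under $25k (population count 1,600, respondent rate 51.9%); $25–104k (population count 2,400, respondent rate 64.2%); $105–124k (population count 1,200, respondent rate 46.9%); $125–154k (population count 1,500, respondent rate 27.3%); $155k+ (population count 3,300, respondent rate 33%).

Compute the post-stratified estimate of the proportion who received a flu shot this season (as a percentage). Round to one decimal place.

Reweight to the known household income distribution:
  under $25k: (1,600/10,000) × 51.9 = 8.304
  $25–104k: (2,400/10,000) × 64.2 = 15.408
  $105–124k: (1,200/10,000) × 46.9 = 5.628
  $125–154k: (1,500/10,000) × 27.3 = 4.095
  $155k+: (3,300/10,000) × 33 = 10.89
Post-stratified estimate = 44.325 → 44.3%.

44.3%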